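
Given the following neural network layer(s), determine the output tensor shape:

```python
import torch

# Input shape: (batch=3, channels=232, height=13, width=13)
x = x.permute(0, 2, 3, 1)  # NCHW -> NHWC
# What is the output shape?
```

Input: (3, 232, 13, 13) -> Output: (3, 13, 13, 232)

Answer: (3, 13, 13, 232)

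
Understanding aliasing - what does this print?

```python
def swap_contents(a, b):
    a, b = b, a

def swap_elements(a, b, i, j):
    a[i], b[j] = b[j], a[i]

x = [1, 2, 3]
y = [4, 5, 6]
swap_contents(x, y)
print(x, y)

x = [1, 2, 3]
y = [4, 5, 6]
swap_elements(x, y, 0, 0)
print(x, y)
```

Key concept: parameter rebinding vs mutation.
Step by step:
`x = [1, 2, 3]` → x = [1, 2, 3]
`y = [4, 5, 6]` → y = [4, 5, 6]
`swap_contents(x, y)` → no visible change to tracked variables
`print(x, y)` → prints [1, 2, 3] [4, 5, 6]
`x = [1, 2, 3]` → x = [1, 2, 3]
`y = [4, 5, 6]` → y = [4, 5, 6]
`swap_elements(x, y, 0, 0)` → x = [4, 2, 3]; y = [1, 5, 6]
`print(x, y)` → prints [4, 2, 3] [1, 5, 6]

Answer:
[1, 2, 3] [4, 5, 6]
[4, 2, 3] [1, 5, 6]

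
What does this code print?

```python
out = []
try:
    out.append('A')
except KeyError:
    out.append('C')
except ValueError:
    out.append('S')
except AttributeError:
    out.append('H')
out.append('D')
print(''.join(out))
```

Execution trace: 'A' (try body, no exception) → 'D' (after the try/except). Output: AD

Answer: AD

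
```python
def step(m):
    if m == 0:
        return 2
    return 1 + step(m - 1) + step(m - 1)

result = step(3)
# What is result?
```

step(m) = 1 + 2·step(m-1), step(0)=2. Closed form: (2+1)·2^3 - 1 = 23.

Answer: 23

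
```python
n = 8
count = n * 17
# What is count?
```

Trace:
`n = 8` → n = 8
`count = n * 17` → count = 136
So count = 136

Answer: 136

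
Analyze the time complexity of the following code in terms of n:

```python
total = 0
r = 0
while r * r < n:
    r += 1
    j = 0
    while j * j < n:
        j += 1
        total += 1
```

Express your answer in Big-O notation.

Each loop level contributes: √n × √n. Multiplying the contributions gives O(n).

Answer: O(n)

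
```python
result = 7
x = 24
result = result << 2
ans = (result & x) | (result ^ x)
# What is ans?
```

Trace:
`result = 7` → result = 7
`x = 24` → x = 24
`result = result << 2` → result = 28
`ans = (result & x) | (result ^ x)` → ans = 28
So ans = 28

Answer: 28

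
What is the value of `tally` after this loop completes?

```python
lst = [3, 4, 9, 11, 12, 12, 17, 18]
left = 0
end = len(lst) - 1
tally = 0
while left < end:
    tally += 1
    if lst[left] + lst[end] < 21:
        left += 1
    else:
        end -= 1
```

Steps to find pair summing to 21
`tally` takes the values: 0 → 1 → 2 → 3 → 4 → 5 → 6 → 7

Answer: 7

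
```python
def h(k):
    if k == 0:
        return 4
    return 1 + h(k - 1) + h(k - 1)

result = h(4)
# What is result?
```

h(k) = 1 + 2·h(k-1), h(0)=4. Closed form: (4+1)·2^4 - 1 = 79.

Answer: 79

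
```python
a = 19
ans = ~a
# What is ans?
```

Trace:
`a = 19` → a = 19
`ans = ~a` → ans = -20
So ans = -20

Answer: -20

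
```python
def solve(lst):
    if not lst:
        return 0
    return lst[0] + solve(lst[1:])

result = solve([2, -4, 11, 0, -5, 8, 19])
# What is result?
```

2 + (-4) + 11 + 0 + (-5) + 8 + 19 + 0 = 31

Answer: 31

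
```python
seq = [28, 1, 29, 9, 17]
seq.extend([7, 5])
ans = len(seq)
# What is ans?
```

Trace:
`seq = [28, 1, 29, 9, 17]` → seq = [28, 1, 29, 9, 17]
`seq.extend([7, 5])` → seq = [28, 1, 29, 9, 17, 7, 5]
`ans = len(seq)` → ans = 7
So ans = 7

Answer: 7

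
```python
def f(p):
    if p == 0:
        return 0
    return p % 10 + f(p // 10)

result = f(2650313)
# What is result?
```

Sum of digits of 2650313: 3 + 1 + 3 + 0 + 5 + 6 + 2 = 20

Answer: 20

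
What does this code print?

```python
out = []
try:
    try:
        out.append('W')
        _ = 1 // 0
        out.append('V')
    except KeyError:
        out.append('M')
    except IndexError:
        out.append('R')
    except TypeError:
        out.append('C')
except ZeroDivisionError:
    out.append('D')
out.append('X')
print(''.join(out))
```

Execution trace: 'W' (try body) → 'D' (outer except ZeroDivisionError) → 'X' (after the try/except). Output: WDX

Answer: WDX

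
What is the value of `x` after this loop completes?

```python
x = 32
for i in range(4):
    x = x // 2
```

Halve 4 times: 32 // 2^4 = 2
`x` takes the values: 32 → 16 → 8 → 4 → 2

Answer: 2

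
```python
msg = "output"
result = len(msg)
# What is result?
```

Trace:
`msg = "output"` → msg = 'output'
`result = len(msg)` → result = 6
So result = 6

Answer: 6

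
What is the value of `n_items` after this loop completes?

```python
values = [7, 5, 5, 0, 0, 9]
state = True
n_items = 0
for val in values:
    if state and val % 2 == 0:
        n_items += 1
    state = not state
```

Count even values at even positions
`n_items` takes the values: 0 → 1

Answer: 1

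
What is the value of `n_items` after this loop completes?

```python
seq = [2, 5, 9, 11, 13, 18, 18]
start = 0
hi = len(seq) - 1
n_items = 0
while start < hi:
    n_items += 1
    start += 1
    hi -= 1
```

Iterations until pointers meet (list length 7)
`n_items` takes the values: 0 → 1 → 2 → 3

Answer: 3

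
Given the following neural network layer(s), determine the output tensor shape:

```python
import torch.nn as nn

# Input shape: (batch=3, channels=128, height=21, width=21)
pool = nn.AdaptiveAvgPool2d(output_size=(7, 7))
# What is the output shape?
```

Input: (3, 128, 21, 21) -> Output: (3, 128, 7, 7)

Answer: (3, 128, 7, 7)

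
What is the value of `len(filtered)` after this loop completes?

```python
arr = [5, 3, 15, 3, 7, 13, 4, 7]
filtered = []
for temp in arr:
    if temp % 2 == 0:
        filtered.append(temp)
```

Count even numbers in [5, 3, 15, 3, 7, 13, 4, 7]
`filtered` takes the values: [] → [4]
So `len(filtered)` = 1

Answer: 1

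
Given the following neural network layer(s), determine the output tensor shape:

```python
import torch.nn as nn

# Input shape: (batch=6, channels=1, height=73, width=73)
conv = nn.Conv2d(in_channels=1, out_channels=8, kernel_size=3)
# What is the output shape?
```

Input: (6, 1, 73, 73) -> Output: (6, 8, 71, 71)

Answer: (6, 8, 71, 71)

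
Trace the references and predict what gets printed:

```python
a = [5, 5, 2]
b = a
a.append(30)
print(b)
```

Key concept: basic list aliasing.
Step by step:
`a = [5, 5, 2]` → a = [5, 5, 2]
`b = a` → b = [5, 5, 2] (same object as a)
`a.append(30)` → a = [5, 5, 2, 30] (same object as b); b = [5, 5, 2, 30] (same object as a)
`print(b)` → prints [5, 5, 2, 30]

Answer: [5, 5, 2, 30]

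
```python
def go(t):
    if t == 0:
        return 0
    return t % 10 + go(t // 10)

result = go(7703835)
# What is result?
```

Sum of digits of 7703835: 5 + 3 + 8 + 3 + 0 + 7 + 7 = 33

Answer: 33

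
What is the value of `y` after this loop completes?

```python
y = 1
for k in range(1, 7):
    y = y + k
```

Start at 1, add 1 through 6
`y` takes the values: 1 → 2 → 4 → 7 → 11 → 16 → 22

Answer: 22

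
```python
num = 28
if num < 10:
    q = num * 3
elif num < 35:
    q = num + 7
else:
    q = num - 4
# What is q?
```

Trace:
`num = 28` → num = 28
`if num < 10: ...` → num < 10 is False, num < 35 is True → q = 35
So q = 35

Answer: 35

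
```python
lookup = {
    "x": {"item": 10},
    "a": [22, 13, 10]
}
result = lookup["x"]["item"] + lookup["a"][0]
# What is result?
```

Trace:
`lookup = { ...` → lookup = {'x': {'item': 10}, 'a': [22, 13, 10]}
`result = lookup["x"]["item"] + lookup["a"][0]` → result = 32
So result = 32

Answer: 32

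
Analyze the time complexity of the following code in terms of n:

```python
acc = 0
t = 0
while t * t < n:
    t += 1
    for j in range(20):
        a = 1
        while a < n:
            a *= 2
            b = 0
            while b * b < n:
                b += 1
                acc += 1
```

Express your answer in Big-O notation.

Each loop level contributes: √n × 1 × log n × √n. Multiplying the contributions gives O(n log n).

Answer: O(n log n)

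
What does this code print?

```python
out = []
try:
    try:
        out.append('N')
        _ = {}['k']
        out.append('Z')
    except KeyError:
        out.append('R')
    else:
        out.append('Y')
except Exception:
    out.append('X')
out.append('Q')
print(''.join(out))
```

Execution trace: 'N' (inner try body) → 'R' (inner except KeyError) → 'Q' (after the try/except). Output: NRQ

Answer: NRQ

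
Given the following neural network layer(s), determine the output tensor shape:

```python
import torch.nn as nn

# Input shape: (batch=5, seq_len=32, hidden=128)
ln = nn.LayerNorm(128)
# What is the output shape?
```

Input: (5, 32, 128) -> Output: (5, 32, 128)

Answer: (5, 32, 128)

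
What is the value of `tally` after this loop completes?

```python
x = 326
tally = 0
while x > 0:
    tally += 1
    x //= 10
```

Count digits by repeated division by 10
`tally` takes the values: 0 → 1 → 2 → 3

Answer: 3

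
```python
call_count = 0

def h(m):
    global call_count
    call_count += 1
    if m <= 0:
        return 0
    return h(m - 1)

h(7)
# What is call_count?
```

Linear recursion stepping by 1: 8 calls from m=7 down to ≤0.

Answer: 8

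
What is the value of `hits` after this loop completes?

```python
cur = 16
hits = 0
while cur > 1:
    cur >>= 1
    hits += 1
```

Count right shifts until 1
`hits` takes the values: 0 → 1 → 2 → 3 → 4

Answer: 4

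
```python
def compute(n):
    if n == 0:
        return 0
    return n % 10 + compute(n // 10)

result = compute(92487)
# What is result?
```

Sum of digits of 92487: 7 + 8 + 4 + 2 + 9 = 30

Answer: 30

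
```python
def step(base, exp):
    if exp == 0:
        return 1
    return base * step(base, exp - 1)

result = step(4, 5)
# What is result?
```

step(4, 5) = 4 * 4 * 4 * 4 * 4 = 1024

Answer: 1024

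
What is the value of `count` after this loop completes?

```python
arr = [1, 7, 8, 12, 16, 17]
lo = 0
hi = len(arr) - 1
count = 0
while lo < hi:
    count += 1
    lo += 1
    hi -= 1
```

Iterations until pointers meet (list length 6)
`count` takes the values: 0 → 1 → 2 → 3

Answer: 3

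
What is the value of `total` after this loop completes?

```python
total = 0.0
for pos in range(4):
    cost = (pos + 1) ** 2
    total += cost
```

Sum of squared losses 1² + 2² + ... + 4²
`total` takes the values: 0.0 → 1.0 → 5.0 → 14.0 → 30.0

Answer: 30.0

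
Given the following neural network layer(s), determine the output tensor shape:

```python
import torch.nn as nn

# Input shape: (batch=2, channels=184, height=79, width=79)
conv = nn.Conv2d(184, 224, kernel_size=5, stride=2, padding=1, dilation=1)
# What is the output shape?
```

Input: (2, 184, 79, 79) -> Output: (2, 224, 39, 39)

Answer: (2, 224, 39, 39)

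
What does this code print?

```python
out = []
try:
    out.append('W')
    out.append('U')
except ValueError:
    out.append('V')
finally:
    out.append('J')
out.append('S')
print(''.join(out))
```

Execution trace: 'W' (try body) → 'U' (try body, no exception) → 'J' (finally) → 'S' (after the try/except). Output: WUJS

Answer: WUJS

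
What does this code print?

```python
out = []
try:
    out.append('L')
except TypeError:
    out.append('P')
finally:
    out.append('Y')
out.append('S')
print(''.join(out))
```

Execution trace: 'L' (try body, no exception) → 'Y' (finally) → 'S' (after the try/except). Output: LYS

Answer: LYS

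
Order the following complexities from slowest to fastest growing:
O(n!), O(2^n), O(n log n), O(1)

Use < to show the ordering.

Ordered by growth rate: O(1) < O(n log n) < O(2^n) < O(n!)

Answer: O(1) < O(n log n) < O(2^n) < O(n!)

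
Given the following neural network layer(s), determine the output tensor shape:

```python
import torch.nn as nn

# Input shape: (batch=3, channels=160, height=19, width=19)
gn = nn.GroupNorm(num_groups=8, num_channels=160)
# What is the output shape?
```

Input: (3, 160, 19, 19) -> Output: (3, 160, 19, 19)

Answer: (3, 160, 19, 19)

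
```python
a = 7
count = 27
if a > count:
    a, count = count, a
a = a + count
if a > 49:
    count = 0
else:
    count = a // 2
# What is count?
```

Trace:
`a = 7` → a = 7
`count = 27` → count = 27
`if a > count: ...` → a > count is False → no variable changes
`a = a + count` → a = 34
`if a > 49: ...` → a > 49 is False, take else branch → count = 17
So count = 17

Answer: 17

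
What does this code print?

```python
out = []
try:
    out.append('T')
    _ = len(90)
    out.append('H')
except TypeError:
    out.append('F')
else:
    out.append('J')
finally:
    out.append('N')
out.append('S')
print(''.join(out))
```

Execution trace: 'T' (try body) → 'F' (except TypeError) → 'N' (finally) → 'S' (after the try/except). Output: TFNS

Answer: TFNS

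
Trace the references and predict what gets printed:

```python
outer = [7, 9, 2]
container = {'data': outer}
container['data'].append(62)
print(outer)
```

Key concept: dict holds reference to list.
Step by step:
`outer = [7, 9, 2]` → outer = [7, 9, 2]
`container = {'data': outer}` → container = {'data': [7, 9, 2]}
`container['data'].append(62)` → outer = [7, 9, 2, 62]; container = {'data': [7, 9, 2, 62]}
`print(outer)` → prints [7, 9, 2, 62]

Answer: [7, 9, 2, 62]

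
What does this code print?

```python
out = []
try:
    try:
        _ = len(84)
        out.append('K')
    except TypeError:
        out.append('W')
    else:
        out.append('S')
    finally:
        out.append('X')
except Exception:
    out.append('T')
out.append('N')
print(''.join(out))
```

Execution trace: 'W' (inner except TypeError) → 'X' (inner finally) → 'N' (after the try/except). Output: WXN

Answer: WXN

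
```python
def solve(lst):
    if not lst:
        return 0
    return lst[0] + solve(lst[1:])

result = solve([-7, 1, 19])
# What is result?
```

(-7) + 1 + 19 + 0 = 13

Answer: 13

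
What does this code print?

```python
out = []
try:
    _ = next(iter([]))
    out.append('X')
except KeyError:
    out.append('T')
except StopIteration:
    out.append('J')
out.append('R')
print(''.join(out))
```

Execution trace: 'J' (except StopIteration) → 'R' (after the try/except). Output: JR

Answer: JR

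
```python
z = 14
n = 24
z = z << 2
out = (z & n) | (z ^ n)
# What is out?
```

Trace:
`z = 14` → z = 14
`n = 24` → n = 24
`z = z << 2` → z = 56
`out = (z & n) | (z ^ n)` → out = 56
So out = 56

Answer: 56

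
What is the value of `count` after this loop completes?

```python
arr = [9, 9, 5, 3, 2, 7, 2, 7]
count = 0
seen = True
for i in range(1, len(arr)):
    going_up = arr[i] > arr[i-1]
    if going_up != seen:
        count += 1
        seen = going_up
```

Count direction changes in [9, 9, 5, 3, 2, 7, 2, 7]
`count` takes the values: 0 → 1 → 2 → 3 → 4

Answer: 4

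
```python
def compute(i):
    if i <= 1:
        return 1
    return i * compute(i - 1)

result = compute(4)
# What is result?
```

compute(4) = 4 * 3 * 2 * 1 = 24

Answer: 24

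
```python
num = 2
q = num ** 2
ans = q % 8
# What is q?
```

Trace:
`num = 2` → num = 2
`q = num ** 2` → q = 4
`ans = q % 8` → ans = 4
So q = 4

Answer: 4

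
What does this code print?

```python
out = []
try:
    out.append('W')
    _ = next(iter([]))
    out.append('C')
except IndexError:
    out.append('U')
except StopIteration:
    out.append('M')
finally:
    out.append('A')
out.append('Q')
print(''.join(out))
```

Execution trace: 'W' (try body) → 'M' (except StopIteration) → 'A' (finally) → 'Q' (after the try/except). Output: WMAQ

Answer: WMAQ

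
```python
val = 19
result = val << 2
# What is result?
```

Trace:
`val = 19` → val = 19
`result = val << 2` → result = 76
So result = 76

Answer: 76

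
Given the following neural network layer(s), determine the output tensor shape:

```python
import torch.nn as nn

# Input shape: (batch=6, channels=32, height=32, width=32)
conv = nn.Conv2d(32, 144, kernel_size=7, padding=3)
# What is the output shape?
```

Input: (6, 32, 32, 32) -> Output: (6, 144, 32, 32)

Answer: (6, 144, 32, 32)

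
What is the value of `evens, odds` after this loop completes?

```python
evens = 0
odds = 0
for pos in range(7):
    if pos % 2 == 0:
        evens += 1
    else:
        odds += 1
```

Count evens and odds in range(7)
`evens, odds` takes the values: (0, 0) → (1, 0) → (1, 1) → (2, 1) → (2, 2) → (3, 2) → (3, 3) → (4, 3)

Answer: 4, 3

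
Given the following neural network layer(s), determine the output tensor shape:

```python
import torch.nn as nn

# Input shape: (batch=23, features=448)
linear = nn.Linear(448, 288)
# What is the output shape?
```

Input: (23, 448) -> Output: (23, 288)

Answer: (23, 288)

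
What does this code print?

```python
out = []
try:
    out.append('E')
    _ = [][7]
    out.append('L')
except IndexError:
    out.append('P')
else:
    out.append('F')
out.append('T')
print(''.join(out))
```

Execution trace: 'E' (try body) → 'P' (except IndexError) → 'T' (after the try/except). Output: EPT

Answer: EPT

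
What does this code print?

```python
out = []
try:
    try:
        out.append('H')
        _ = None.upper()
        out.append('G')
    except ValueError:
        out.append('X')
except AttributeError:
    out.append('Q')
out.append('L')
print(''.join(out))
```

Execution trace: 'H' (try body) → 'Q' (outer except AttributeError) → 'L' (after the try/except). Output: HQL

Answer: HQL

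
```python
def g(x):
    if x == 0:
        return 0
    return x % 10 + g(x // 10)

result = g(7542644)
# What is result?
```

Sum of digits of 7542644: 4 + 4 + 6 + 2 + 4 + 5 + 7 = 32

Answer: 32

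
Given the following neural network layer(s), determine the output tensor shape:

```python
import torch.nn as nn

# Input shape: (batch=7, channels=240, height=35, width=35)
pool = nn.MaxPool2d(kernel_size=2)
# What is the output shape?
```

Input: (7, 240, 35, 35) -> Output: (7, 240, 17, 17)

Answer: (7, 240, 17, 17)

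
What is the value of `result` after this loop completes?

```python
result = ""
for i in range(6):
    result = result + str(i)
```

Concatenate digits 0 to 5
`result` takes the values: "" → "0" → "01" → "012" → "0123" → "01234" → "012345"

Answer: "012345"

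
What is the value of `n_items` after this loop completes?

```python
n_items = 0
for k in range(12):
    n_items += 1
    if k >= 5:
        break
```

Loop breaks when k reaches 5, n_items is 6
`n_items` takes the values: 0 → 1 → 2 → 3 → 4 → 5 → 6

Answer: 6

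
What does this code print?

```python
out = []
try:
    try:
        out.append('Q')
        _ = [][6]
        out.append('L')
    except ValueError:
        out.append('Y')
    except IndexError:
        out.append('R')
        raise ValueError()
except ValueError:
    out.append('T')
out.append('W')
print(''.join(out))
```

Execution trace: 'Q' (inner try body) → 'R' (inner except IndexError) → 'T' (outer except ValueError) → 'W' (after the try/except). Output: QRTW

Answer: QRTW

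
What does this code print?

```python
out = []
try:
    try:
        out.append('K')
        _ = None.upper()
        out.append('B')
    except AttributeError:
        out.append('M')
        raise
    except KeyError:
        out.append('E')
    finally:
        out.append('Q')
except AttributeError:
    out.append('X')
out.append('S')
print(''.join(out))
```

Execution trace: 'K' (inner try body) → 'M' (inner except AttributeError) → 'Q' (inner finally) → 'X' (outer except AttributeError) → 'S' (after the try/except). Output: KMQXS

Answer: KMQXS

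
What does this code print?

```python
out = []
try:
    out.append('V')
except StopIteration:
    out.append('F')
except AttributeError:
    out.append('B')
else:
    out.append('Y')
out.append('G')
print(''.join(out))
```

Execution trace: 'V' (try body, no exception) → 'Y' (else) → 'G' (after the try/except). Output: VYG

Answer: VYG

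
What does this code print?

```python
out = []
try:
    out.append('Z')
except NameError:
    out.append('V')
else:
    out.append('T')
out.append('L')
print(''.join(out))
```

Execution trace: 'Z' (try body, no exception) → 'T' (else) → 'L' (after the try/except). Output: ZTL

Answer: ZTL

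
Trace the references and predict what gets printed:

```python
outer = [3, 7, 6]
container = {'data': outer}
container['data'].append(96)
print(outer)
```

Key concept: dict holds reference to list.
Step by step:
`outer = [3, 7, 6]` → outer = [3, 7, 6]
`container = {'data': outer}` → container = {'data': [3, 7, 6]}
`container['data'].append(96)` → outer = [3, 7, 6, 96]; container = {'data': [3, 7, 6, 96]}
`print(outer)` → prints [3, 7, 6, 96]

Answer: [3, 7, 6, 96]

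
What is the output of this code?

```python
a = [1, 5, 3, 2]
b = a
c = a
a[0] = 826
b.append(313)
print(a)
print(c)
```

Key concept: multiple aliases.
Step by step:
`a = [1, 5, 3, 2]` → a = [1, 5, 3, 2]
`b = a` → b = [1, 5, 3, 2] (same object as a)
`c = a` → c = [1, 5, 3, 2] (same object as a, b)
`a[0] = 826` → a = [826, 5, 3, 2] (same object as b, c); b = [826, 5, 3, 2] (same object as a, c); c = [826, 5, 3, 2] (same object as a, b)
`b.append(313)` → a = [826, 5, 3, 2, 313] (same object as b, c); b = [826, 5, 3, 2, 313] (same object as a, c); c = [826, 5, 3, 2, 313] (same object as a, b)
`print(a)` → prints [826, 5, 3, 2, 313]
`print(c)` → prints [826, 5, 3, 2, 313]

Answer:
[826, 5, 3, 2, 313]
[826, 5, 3, 2, 313]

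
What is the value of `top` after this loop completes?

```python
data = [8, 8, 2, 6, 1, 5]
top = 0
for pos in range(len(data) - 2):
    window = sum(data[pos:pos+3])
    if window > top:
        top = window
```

Max sum of 3-element window in [8, 8, 2, 6, 1, 5]
`top` takes the values: 0 → 18

Answer: 18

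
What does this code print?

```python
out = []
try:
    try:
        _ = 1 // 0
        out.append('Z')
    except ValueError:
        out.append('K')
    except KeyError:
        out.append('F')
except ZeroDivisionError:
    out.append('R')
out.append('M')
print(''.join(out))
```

Execution trace: 'R' (outer except ZeroDivisionError) → 'M' (after the try/except). Output: RM

Answer: RM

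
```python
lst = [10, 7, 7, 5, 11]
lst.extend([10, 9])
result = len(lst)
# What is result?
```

Trace:
`lst = [10, 7, 7, 5, 11]` → lst = [10, 7, 7, 5, 11]
`lst.extend([10, 9])` → lst = [10, 7, 7, 5, 11, 10, 9]
`result = len(lst)` → result = 7
So result = 7

Answer: 7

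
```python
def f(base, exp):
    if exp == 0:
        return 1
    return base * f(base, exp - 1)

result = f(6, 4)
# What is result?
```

f(6, 4) = 6 * 6 * 6 * 6 = 1296

Answer: 1296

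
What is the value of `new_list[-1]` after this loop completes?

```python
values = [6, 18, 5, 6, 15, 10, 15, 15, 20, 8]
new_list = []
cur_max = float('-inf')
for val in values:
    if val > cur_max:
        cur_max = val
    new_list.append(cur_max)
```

Running max ends at 20
`new_list` takes the values: [] → [6] → [6, 18] → [6, 18, 18] → [6, 18, 18, 18] → [6, 18, 18, 18, 18] → [6, 18, 18, 18, 18, 18] → [6, 18, 18, 18, 18, 18, 18] → [6, 18, 18, 18, 18, 18, 18, 18] → [6, 18, 18, 18, 18, 18, 18, 18, 20] → [6, 18, 18, 18, 18, 18, 18, 18, 20, 20]
So `new_list[-1]` = 20

Answer: 20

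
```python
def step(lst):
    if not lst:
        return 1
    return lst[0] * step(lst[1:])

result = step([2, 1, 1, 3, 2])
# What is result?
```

Product over [2, 1, 1, 3, 2] = 2 * 1 * 1 * 3 * 2 = 12

Answer: 12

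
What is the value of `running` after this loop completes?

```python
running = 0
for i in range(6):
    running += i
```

Sum of 0 to 5 = 15
`running` takes the values: 0 → 1 → 3 → 6 → 10 → 15

Answer: 15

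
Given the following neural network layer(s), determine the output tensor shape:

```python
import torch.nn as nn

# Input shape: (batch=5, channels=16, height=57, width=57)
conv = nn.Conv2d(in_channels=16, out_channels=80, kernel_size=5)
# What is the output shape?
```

Input: (5, 16, 57, 57) -> Output: (5, 80, 53, 53)

Answer: (5, 80, 53, 53)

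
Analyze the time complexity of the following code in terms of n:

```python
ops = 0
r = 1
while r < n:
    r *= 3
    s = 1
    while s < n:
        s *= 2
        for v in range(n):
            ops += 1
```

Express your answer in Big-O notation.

Each loop level contributes: log n × log n × n. Multiplying the contributions gives O(n log² n).

Answer: O(n log² n)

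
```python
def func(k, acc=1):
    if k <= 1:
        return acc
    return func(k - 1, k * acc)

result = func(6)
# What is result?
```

Accumulator trace (n, acc): (6, 1) -> (5, 6) -> (4, 30) -> (3, 120) -> (2, 360) -> (1, 720) -> return 720

Answer: 720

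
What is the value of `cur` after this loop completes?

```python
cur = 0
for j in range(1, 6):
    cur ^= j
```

XOR of 1 to 5
`cur` takes the values: 0 → 1 → 3 → 0 → 4 → 1

Answer: 1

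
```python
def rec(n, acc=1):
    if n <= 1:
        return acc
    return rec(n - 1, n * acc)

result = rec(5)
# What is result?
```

Accumulator trace (n, acc): (5, 1) -> (4, 5) -> (3, 20) -> (2, 60) -> (1, 120) -> return 120

Answer: 120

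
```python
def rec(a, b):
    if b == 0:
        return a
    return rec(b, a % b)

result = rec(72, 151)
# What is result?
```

rec(72, 151) -> rec(151, 72) -> rec(72, 7) -> rec(7, 2) -> rec(2, 1) -> rec(1, 0) -> 1

Answer: 1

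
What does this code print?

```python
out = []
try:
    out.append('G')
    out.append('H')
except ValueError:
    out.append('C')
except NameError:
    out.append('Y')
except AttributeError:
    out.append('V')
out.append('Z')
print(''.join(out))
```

Execution trace: 'G' (try body) → 'H' (try body, no exception) → 'Z' (after the try/except). Output: GHZ

Answer: GHZ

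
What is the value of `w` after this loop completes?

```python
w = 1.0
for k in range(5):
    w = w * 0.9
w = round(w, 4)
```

Exponential decay: 1.0 * 0.9^5
`w` takes the values: 1.0 → 0.9 → 0.81 → 0.729 → 0.6561 → 0.59049 → 0.5905

Answer: 0.5905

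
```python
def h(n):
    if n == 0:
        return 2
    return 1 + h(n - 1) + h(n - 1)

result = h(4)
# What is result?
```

h(n) = 1 + 2·h(n-1), h(0)=2. Closed form: (2+1)·2^4 - 1 = 47.

Answer: 47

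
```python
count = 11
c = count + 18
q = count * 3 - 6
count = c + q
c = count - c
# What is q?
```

Trace:
`count = 11` → count = 11
`c = count + 18` → c = 29
`q = count * 3 - 6` → q = 27
`count = c + q` → count = 56
`c = count - c` → c = 27
So q = 27

Answer: 27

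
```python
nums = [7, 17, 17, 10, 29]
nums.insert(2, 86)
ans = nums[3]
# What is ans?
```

Trace:
`nums = [7, 17, 17, 10, 29]` → nums = [7, 17, 17, 10, 29]
`nums.insert(2, 86)` → nums = [7, 17, 86, 17, 10, 29]
`ans = nums[3]` → ans = 17
So ans = 17

Answer: 17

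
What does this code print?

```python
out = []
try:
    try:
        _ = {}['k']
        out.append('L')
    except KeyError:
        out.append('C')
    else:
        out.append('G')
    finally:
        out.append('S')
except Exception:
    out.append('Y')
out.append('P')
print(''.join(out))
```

Execution trace: 'C' (inner except KeyError) → 'S' (inner finally) → 'P' (after the try/except). Output: CSP

Answer: CSP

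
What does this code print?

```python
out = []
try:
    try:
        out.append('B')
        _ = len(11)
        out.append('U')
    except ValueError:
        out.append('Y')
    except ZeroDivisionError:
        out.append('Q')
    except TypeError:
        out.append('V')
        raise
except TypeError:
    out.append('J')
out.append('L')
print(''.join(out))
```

Execution trace: 'B' (try body) → 'V' (except TypeError) → 'J' (outer except TypeError) → 'L' (after the try/except). Output: BVJL

Answer: BVJL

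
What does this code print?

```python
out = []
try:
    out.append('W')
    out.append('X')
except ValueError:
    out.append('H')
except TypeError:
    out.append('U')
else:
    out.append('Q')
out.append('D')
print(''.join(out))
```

Execution trace: 'W' (try body) → 'X' (try body, no exception) → 'Q' (else) → 'D' (after the try/except). Output: WXQD

Answer: WXQD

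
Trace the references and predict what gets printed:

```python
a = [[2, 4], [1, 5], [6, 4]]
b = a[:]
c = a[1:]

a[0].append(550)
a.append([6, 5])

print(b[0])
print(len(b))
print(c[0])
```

Key concept: slice with nested mutation.
Step by step:
`a = [[2, 4], [1, 5], [6, 4]]` → a = [[2, 4], [1, 5], [6, 4]]
`b = a[:]` → b = [[2, 4], [1, 5], [6, 4]]
`c = a[1:]` → c = [[1, 5], [6, 4]]
`a[0].append(550)` → a = [[2, 4, 550], [1, 5], [6, 4]]; b = [[2, 4, 550], [1, 5], [6, 4]]
`a.append([6, 5])` → a = [[2, 4, 550], [1, 5], [6, 4], [6, 5]]
`print(b[0])` → prints [2, 4, 550]
`print(len(b))` → prints 3
`print(c[0])` → prints [1, 5]

Answer:
[2, 4, 550]
3
[1, 5]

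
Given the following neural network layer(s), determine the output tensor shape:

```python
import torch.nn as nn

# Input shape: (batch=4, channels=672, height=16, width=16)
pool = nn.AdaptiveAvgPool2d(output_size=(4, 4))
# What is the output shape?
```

Input: (4, 672, 16, 16) -> Output: (4, 672, 4, 4)

Answer: (4, 672, 4, 4)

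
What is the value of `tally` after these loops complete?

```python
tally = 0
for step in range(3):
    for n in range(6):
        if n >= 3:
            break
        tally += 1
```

Inner breaks at 3, outer runs 3 times
`tally` takes the values: 0 → 1 → 2 → 3 → 4 → 5 → 6 → 7 → 8 → 9

Answer: 9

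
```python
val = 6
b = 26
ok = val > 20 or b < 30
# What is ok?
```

Trace:
`val = 6` → val = 6
`b = 26` → b = 26
`ok = val > 20 or b < 30` → ok = True
So ok = True

Answer: True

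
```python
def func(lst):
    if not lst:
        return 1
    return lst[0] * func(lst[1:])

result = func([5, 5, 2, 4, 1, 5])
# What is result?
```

Product over [5, 5, 2, 4, 1, 5] = 5 * 5 * 2 * 4 * 1 * 5 = 1000

Answer: 1000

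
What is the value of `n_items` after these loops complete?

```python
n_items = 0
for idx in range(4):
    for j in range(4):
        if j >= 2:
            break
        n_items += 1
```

Inner breaks at 2, outer runs 4 times
`n_items` takes the values: 0 → 1 → 2 → 3 → 4 → 5 → 6 → 7 → 8

Answer: 8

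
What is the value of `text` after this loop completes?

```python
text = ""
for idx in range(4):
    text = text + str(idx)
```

Concatenate digits 0 to 3
`text` takes the values: "" → "0" → "01" → "012" → "0123"

Answer: "0123"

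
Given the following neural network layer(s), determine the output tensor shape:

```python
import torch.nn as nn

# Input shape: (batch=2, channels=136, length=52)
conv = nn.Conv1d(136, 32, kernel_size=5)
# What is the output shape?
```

Input: (2, 136, 52) -> Output: (2, 32, 48)

Answer: (2, 32, 48)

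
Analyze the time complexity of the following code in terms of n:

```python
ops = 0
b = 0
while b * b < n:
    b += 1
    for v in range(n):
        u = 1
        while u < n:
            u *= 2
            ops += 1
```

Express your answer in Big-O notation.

Each loop level contributes: √n × n × log n. Multiplying the contributions gives O(n√n log n).

Answer: O(n√n log n)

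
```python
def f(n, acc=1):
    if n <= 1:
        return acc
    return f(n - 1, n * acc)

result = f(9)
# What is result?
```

Accumulator trace (n, acc): (9, 1) -> (8, 9) -> (7, 72) -> (6, 504) -> (5, 3024) -> (4, 15120) -> (3, 60480) -> (2, 181440) -> (1, 362880) -> return 362880

Answer: 362880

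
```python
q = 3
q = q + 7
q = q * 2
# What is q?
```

Trace:
`q = 3` → q = 3
`q = q + 7` → q = 10
`q = q * 2` → q = 20
So q = 20

Answer: 20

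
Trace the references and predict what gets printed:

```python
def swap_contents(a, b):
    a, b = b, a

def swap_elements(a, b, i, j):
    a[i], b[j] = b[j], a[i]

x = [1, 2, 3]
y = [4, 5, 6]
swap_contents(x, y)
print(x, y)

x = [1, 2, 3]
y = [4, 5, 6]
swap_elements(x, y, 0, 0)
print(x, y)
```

Key concept: parameter rebinding vs mutation.
Step by step:
`x = [1, 2, 3]` → x = [1, 2, 3]
`y = [4, 5, 6]` → y = [4, 5, 6]
`swap_contents(x, y)` → no visible change to tracked variables
`print(x, y)` → prints [1, 2, 3] [4, 5, 6]
`x = [1, 2, 3]` → x = [1, 2, 3]
`y = [4, 5, 6]` → y = [4, 5, 6]
`swap_elements(x, y, 0, 0)` → x = [4, 2, 3]; y = [1, 5, 6]
`print(x, y)` → prints [4, 2, 3] [1, 5, 6]

Answer:
[1, 2, 3] [4, 5, 6]
[4, 2, 3] [1, 5, 6]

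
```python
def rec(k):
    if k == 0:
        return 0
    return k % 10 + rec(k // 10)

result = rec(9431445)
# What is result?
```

Sum of digits of 9431445: 5 + 4 + 4 + 1 + 3 + 4 + 9 = 30

Answer: 30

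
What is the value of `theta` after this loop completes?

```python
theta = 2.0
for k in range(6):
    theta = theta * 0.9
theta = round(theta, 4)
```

Exponential decay: 2.0 * 0.9^6
`theta` takes the values: 2.0 → 1.8 → 1.62 → 1.458 → 1.3122 → 1.18098 → 1.062882 → 1.0629

Answer: 1.0629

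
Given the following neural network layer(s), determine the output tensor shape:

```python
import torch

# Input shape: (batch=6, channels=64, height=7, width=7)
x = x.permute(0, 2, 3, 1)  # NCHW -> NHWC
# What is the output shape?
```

Input: (6, 64, 7, 7) -> Output: (6, 7, 7, 64)

Answer: (6, 7, 7, 64)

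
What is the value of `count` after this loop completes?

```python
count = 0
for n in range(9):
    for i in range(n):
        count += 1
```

Triangle number: 0+1+2+...+8
`count` takes the values: 0 → 1 → 2 → 3 → 4 → 5 → 6 → 7 → 8 → 9 → 10 → 11 → 12 → 13 → 14 → 15 → 16 → 17 → 18 → 19 → 20 → 21 → 22 → 23 → 24 → 25 → 26 → 27 → 28 → 29 → 30 → 31 → 32 → 33 → 34 → 35 → 36

Answer: 36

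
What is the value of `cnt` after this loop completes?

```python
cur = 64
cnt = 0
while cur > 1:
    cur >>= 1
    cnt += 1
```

Count right shifts until 1
`cnt` takes the values: 0 → 1 → 2 → 3 → 4 → 5 → 6

Answer: 6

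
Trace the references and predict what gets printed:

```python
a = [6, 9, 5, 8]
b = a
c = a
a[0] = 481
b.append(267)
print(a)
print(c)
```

Key concept: multiple aliases.
Step by step:
`a = [6, 9, 5, 8]` → a = [6, 9, 5, 8]
`b = a` → b = [6, 9, 5, 8] (same object as a)
`c = a` → c = [6, 9, 5, 8] (same object as a, b)
`a[0] = 481` → a = [481, 9, 5, 8] (same object as b, c); b = [481, 9, 5, 8] (same object as a, c); c = [481, 9, 5, 8] (same object as a, b)
`b.append(267)` → a = [481, 9, 5, 8, 267] (same object as b, c); b = [481, 9, 5, 8, 267] (same object as a, c); c = [481, 9, 5, 8, 267] (same object as a, b)
`print(a)` → prints [481, 9, 5, 8, 267]
`print(c)` → prints [481, 9, 5, 8, 267]

Answer:
[481, 9, 5, 8, 267]
[481, 9, 5, 8, 267]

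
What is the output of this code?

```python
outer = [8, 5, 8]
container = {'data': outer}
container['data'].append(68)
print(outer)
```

Key concept: dict holds reference to list.
Step by step:
`outer = [8, 5, 8]` → outer = [8, 5, 8]
`container = {'data': outer}` → container = {'data': [8, 5, 8]}
`container['data'].append(68)` → outer = [8, 5, 8, 68]; container = {'data': [8, 5, 8, 68]}
`print(outer)` → prints [8, 5, 8, 68]

Answer: [8, 5, 8, 68]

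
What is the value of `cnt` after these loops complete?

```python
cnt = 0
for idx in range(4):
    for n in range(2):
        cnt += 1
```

4 * 2 = 8
`cnt` takes the values: 0 → 1 → 2 → 3 → 4 → 5 → 6 → 7 → 8

Answer: 8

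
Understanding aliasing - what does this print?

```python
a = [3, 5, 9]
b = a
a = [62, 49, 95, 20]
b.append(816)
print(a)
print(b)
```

Key concept: rebinding vs mutation: a is rebound to a new list, b still points at the original.
Step by step:
`a = [3, 5, 9]` → a = [3, 5, 9]
`b = a` → b = [3, 5, 9] (same object as a)
`a = [62, 49, 95, 20]` → a = [62, 49, 95, 20]
`b.append(816)` → b = [3, 5, 9, 816]
`print(a)` → prints [62, 49, 95, 20]
`print(b)` → prints [3, 5, 9, 816]

Answer:
[62, 49, 95, 20]
[3, 5, 9, 816]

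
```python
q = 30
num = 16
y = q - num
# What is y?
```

Trace:
`q = 30` → q = 30
`num = 16` → num = 16
`y = q - num` → y = 14
So y = 14

Answer: 14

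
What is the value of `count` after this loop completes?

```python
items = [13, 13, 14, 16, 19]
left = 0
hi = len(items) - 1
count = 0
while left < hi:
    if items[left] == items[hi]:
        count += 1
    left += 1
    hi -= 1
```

Count matching pairs from ends
`count` takes the values: 0

Answer: 0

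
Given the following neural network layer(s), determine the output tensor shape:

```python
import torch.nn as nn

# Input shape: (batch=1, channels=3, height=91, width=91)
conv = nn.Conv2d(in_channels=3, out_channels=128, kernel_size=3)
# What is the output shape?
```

Input: (1, 3, 91, 91) -> Output: (1, 128, 89, 89)

Answer: (1, 128, 89, 89)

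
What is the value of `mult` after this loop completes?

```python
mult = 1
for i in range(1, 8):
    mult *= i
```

7! = 5040
`mult` takes the values: 1 → 2 → 6 → 24 → 120 → 720 → 5040

Answer: 5040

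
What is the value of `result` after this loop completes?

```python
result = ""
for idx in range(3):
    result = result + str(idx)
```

Concatenate digits 0 to 2
`result` takes the values: "" → "0" → "01" → "012"

Answer: "012"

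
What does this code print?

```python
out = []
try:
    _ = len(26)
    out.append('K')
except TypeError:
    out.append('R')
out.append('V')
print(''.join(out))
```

Execution trace: 'R' (except TypeError) → 'V' (after the try/except). Output: RV

Answer: RV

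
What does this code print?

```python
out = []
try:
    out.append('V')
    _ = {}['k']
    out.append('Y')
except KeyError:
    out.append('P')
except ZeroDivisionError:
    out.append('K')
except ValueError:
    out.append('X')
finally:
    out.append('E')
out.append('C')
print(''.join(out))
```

Execution trace: 'V' (try body) → 'P' (except KeyError) → 'E' (finally) → 'C' (after the try/except). Output: VPEC

Answer: VPEC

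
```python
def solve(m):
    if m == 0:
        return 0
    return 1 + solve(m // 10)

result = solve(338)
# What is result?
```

Count of digits of 338: 3

Answer: 3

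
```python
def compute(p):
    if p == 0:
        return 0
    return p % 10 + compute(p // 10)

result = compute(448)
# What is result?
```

Sum of digits of 448: 8 + 4 + 4 = 16

Answer: 16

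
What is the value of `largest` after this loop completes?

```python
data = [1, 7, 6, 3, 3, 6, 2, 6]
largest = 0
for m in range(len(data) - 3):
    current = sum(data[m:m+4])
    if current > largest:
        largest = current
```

Max sum of 4-element window in [1, 7, 6, 3, 3, 6, 2, 6]
`largest` takes the values: 0 → 17 → 19

Answer: 19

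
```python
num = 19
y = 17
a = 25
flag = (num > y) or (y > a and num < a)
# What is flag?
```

Trace:
`num = 19` → num = 19
`y = 17` → y = 17
`a = 25` → a = 25
`flag = (num > y) or (y > a and num < a)` → flag = True
So flag = True

Answer: True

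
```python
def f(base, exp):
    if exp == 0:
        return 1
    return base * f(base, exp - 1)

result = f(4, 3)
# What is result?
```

f(4, 3) = 4 * 4 * 4 = 64

Answer: 64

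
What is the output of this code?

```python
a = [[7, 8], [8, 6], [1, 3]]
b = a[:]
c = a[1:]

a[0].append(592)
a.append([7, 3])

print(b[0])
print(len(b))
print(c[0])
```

Key concept: slice with nested mutation.
Step by step:
`a = [[7, 8], [8, 6], [1, 3]]` → a = [[7, 8], [8, 6], [1, 3]]
`b = a[:]` → b = [[7, 8], [8, 6], [1, 3]]
`c = a[1:]` → c = [[8, 6], [1, 3]]
`a[0].append(592)` → a = [[7, 8, 592], [8, 6], [1, 3]]; b = [[7, 8, 592], [8, 6], [1, 3]]
`a.append([7, 3])` → a = [[7, 8, 592], [8, 6], [1, 3], [7, 3]]
`print(b[0])` → prints [7, 8, 592]
`print(len(b))` → prints 3
`print(c[0])` → prints [8, 6]

Answer:
[7, 8, 592]
3
[8, 6]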